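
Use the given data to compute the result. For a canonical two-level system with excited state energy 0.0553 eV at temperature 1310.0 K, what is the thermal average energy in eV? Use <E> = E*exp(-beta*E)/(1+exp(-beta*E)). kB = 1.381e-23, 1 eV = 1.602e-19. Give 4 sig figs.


Step 1: beta*E = 0.0553*1.602e-19/(1.381e-23*1310.0) = 0.4897
Step 2: exp(-beta*E) = 0.6128
Step 3: <E> = 0.0553*0.6128/(1+0.6128) = 0.02101 eV

0.02101


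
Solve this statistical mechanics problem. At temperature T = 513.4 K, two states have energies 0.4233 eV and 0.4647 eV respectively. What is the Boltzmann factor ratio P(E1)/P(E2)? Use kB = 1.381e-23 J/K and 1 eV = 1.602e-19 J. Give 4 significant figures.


Step 1: Compute energy difference dE = E1 - E2 = 0.4233 - 0.4647 = -0.0414 eV
Step 2: Convert to Joules: dE_J = -0.0414 * 1.602e-19 = -6.632e-21 J
Step 3: Compute exponent = -dE_J / (kB * T) = -(-6.632e-21) / (1.381e-23 * 513.4) = 0.9354
Step 4: P(E1)/P(E2) = exp(0.9354) = 2.548

2.548


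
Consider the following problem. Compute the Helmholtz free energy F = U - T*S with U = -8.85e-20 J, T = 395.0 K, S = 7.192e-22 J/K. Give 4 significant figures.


Step 1: T*S = 395.0 * 7.192e-22 = 2.841e-19 J
Step 2: F = U - T*S = -8.85e-20 - 2.841e-19
Step 3: F = -3.726e-19 J

-3.726e-19


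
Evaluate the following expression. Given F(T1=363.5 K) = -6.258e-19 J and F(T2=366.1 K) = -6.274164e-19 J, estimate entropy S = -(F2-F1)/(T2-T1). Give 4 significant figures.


Step 1: dF = F2 - F1 = -6.274164e-19 - (-6.258e-19) = -1.6164e-21 J
Step 2: dT = T2 - T1 = 366.1 - 363.5 = 2.6 K
Step 3: S = -dF/dT = -(-1.6164e-21)/2.6 = 6.217e-22 J/K

6.217e-22


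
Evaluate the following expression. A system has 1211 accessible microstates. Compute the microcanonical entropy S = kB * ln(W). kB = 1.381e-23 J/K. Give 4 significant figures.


Step 1: ln(W) = ln(1211) = 7.099
Step 2: S = kB * ln(W) = 1.381e-23 * 7.099
Step 3: S = 9.804e-23 J/K

9.804e-23


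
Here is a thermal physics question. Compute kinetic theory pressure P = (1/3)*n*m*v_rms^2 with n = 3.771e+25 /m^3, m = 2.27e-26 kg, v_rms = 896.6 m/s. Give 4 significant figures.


Step 1: v_rms^2 = 896.6^2 = 8.039e+05
Step 2: n*m = 3.771e+25*2.27e-26 = 0.856
Step 3: P = (1/3)*0.856*8.039e+05 = 2.294e+05 Pa

2.294e+05


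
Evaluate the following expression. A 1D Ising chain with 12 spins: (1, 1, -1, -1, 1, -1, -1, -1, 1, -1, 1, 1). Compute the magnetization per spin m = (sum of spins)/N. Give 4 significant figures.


Step 1: Count up spins (+1): 6, down spins (-1): 6
Step 2: Total magnetization M = 6 - 6 = 0
Step 3: m = M/N = 0/12 = 0

0


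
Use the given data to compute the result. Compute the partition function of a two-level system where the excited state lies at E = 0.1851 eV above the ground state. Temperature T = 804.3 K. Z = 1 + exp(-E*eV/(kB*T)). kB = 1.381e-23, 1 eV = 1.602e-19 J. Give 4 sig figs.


Step 1: Compute beta*E = E*eV/(kB*T) = 0.1851*1.602e-19/(1.381e-23*804.3) = 2.67
Step 2: exp(-beta*E) = exp(-2.67) = 0.06928
Step 3: Z = 1 + 0.06928 = 1.069

1.069


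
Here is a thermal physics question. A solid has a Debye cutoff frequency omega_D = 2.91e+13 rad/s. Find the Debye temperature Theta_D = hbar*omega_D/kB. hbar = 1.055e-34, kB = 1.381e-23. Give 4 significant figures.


Step 1: hbar*omega_D = 1.055e-34 * 2.91e+13 = 3.07e-21 J
Step 2: Theta_D = 3.07e-21 / 1.381e-23
Step 3: Theta_D = 222.3 K

222.3


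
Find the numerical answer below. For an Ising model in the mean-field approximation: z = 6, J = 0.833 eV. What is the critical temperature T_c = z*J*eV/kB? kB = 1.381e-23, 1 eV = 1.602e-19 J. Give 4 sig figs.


Step 1: z*J = 6*0.833 = 4.998 eV
Step 2: Convert to Joules: 4.998*1.602e-19 = 8.007e-19 J
Step 3: T_c = 8.007e-19 / 1.381e-23 = 5.798e+04 K

5.798e+04


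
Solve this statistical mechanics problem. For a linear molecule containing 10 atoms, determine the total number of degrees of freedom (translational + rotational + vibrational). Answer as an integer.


Step 1: Translational DOF = 3
Step 2: Rotational DOF (linear) = 2
Step 3: Vibrational DOF = 3*10 - 5 = 25
Step 4: Total = 3 + 2 + 25 = 30

30


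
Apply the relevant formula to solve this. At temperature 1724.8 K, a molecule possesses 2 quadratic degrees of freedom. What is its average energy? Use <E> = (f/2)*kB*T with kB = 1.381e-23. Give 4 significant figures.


Step 1: f/2 = 2/2 = 1
Step 2: kB*T = 1.381e-23 * 1724.8 = 2.382e-20
Step 3: <E> = 1 * 2.382e-20 = 2.382e-20 J

2.382e-20


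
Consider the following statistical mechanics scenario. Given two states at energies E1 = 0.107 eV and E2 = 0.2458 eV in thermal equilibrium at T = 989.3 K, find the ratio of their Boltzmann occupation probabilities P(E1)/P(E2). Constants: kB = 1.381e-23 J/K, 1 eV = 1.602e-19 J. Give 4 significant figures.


Step 1: Compute energy difference dE = E1 - E2 = 0.107 - 0.2458 = -0.1388 eV
Step 2: Convert to Joules: dE_J = -0.1388 * 1.602e-19 = -2.224e-20 J
Step 3: Compute exponent = -dE_J / (kB * T) = -(-2.224e-20) / (1.381e-23 * 989.3) = 1.628
Step 4: P(E1)/P(E2) = exp(1.628) = 5.091

5.091


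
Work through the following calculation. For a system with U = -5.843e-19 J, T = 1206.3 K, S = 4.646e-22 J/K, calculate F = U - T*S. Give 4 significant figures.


Step 1: T*S = 1206.3 * 4.646e-22 = 5.604e-19 J
Step 2: F = U - T*S = -5.843e-19 - 5.604e-19
Step 3: F = -1.145e-18 J

-1.145e-18


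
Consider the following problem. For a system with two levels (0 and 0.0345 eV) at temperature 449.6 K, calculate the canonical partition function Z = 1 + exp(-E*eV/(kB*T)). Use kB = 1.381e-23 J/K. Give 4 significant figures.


Step 1: Compute beta*E = E*eV/(kB*T) = 0.0345*1.602e-19/(1.381e-23*449.6) = 0.8901
Step 2: exp(-beta*E) = exp(-0.8901) = 0.4106
Step 3: Z = 1 + 0.4106 = 1.411

1.411


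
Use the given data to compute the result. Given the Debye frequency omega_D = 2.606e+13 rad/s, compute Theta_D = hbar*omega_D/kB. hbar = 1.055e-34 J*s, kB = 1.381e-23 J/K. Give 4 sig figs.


Step 1: hbar*omega_D = 1.055e-34 * 2.606e+13 = 2.749e-21 J
Step 2: Theta_D = 2.749e-21 / 1.381e-23
Step 3: Theta_D = 199.1 K

199.1


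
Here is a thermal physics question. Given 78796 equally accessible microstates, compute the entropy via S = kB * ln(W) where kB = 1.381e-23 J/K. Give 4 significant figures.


Step 1: ln(W) = ln(78796) = 11.27
Step 2: S = kB * ln(W) = 1.381e-23 * 11.27
Step 3: S = 1.557e-22 J/K

1.557e-22


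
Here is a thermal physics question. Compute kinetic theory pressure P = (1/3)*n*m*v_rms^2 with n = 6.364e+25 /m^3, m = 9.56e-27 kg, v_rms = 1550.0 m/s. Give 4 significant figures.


Step 1: v_rms^2 = 1550.0^2 = 2.402e+06
Step 2: n*m = 6.364e+25*9.56e-27 = 0.6084
Step 3: P = (1/3)*0.6084*2.402e+06 = 4.872e+05 Pa

4.872e+05


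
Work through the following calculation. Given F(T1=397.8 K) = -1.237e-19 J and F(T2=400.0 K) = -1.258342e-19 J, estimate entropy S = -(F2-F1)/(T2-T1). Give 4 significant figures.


Step 1: dF = F2 - F1 = -1.258342e-19 - (-1.237e-19) = -2.1342e-21 J
Step 2: dT = T2 - T1 = 400.0 - 397.8 = 2.2 K
Step 3: S = -dF/dT = -(-2.1342e-21)/2.2 = 9.701e-22 J/K

9.701e-22


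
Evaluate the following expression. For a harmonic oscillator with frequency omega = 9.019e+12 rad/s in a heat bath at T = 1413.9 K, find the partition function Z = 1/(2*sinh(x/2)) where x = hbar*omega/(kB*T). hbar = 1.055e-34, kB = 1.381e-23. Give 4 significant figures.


Step 1: Compute x = hbar*omega/(kB*T) = 1.055e-34*9.019e+12/(1.381e-23*1413.9) = 0.04873
Step 2: x/2 = 0.02437
Step 3: sinh(x/2) = 0.02437
Step 4: Z = 1/(2*0.02437) = 20.52

20.52


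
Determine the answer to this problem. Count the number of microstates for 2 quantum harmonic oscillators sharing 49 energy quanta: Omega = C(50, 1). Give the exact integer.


Step 1: Use binomial coefficient C(50, 1)
Step 2: Numerator = 50! / 49!
Step 3: Denominator = 1!
Step 4: Omega = 50

50


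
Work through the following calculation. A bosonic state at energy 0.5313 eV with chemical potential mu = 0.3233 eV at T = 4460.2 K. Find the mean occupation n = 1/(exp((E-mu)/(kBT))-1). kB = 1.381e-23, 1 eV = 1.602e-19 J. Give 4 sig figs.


Step 1: (E - mu) = 0.208 eV
Step 2: x = (E-mu)*eV/(kB*T) = 0.208*1.602e-19/(1.381e-23*4460.2) = 0.541
Step 3: exp(x) = 1.718
Step 4: n = 1/(exp(x)-1) = 1.393

1.393


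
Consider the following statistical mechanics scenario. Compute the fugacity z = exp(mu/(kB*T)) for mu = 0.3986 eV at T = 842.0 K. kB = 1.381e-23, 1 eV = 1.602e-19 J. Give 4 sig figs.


Step 1: Convert mu to Joules: 0.3986*1.602e-19 = 6.386e-20 J
Step 2: kB*T = 1.381e-23*842.0 = 1.163e-20 J
Step 3: mu/(kB*T) = 5.492
Step 4: z = exp(5.492) = 242.6

242.6


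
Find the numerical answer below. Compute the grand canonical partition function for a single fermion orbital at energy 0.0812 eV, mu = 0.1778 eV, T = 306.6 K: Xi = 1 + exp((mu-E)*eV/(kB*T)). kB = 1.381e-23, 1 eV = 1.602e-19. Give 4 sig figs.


Step 1: (mu - E) = 0.1778 - 0.0812 = 0.0966 eV
Step 2: x = (mu-E)*eV/(kB*T) = 0.0966*1.602e-19/(1.381e-23*306.6) = 3.655
Step 3: exp(x) = 38.66
Step 4: Xi = 1 + 38.66 = 39.66

39.66


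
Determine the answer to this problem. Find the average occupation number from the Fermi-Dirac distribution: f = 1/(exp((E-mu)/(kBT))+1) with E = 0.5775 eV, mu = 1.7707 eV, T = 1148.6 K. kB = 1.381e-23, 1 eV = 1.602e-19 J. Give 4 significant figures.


Step 1: (E - mu) = 0.5775 - 1.7707 = -1.193 eV
Step 2: Convert: (E-mu)*eV = -1.912e-19 J
Step 3: x = (E-mu)*eV/(kB*T) = -12.05
Step 4: f = 1/(exp(-12.05)+1) = 1

1


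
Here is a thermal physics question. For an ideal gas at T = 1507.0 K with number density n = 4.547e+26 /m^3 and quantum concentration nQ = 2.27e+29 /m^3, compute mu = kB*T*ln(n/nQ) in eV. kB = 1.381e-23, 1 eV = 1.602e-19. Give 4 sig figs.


Step 1: n/nQ = 4.547e+26/2.27e+29 = 0.002003
Step 2: ln(n/nQ) = -6.213
Step 3: mu = kB*T*ln(n/nQ) = 2.081e-20*-6.213 = -1.293e-19 J
Step 4: Convert to eV: -1.293e-19/1.602e-19 = -0.8071 eV

-0.8071


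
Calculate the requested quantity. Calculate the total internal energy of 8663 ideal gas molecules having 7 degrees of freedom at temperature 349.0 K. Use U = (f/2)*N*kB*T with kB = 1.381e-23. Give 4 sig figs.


Step 1: f/2 = 7/2 = 3.5
Step 2: N*kB*T = 8663*1.381e-23*349.0 = 4.175e-17
Step 3: U = 3.5 * 4.175e-17 = 1.461e-16 J

1.461e-16


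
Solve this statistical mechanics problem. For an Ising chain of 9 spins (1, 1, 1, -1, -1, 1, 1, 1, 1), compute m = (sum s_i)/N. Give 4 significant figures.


Step 1: Count up spins (+1): 7, down spins (-1): 2
Step 2: Total magnetization M = 7 - 2 = 5
Step 3: m = M/N = 5/9 = 0.5556

0.5556


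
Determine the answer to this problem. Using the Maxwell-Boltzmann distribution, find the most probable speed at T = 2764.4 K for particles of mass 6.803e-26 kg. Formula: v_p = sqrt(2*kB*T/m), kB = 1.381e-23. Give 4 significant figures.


Step 1: Numerator = 2*kB*T = 2*1.381e-23*2764.4 = 7.635e-20
Step 2: Ratio = 7.635e-20 / 6.803e-26 = 1.122e+06
Step 3: v_p = sqrt(1.122e+06) = 1059 m/s

1059


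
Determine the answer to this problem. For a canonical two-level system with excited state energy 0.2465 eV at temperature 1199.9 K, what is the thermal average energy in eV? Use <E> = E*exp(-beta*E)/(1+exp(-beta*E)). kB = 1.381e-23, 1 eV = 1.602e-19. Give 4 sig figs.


Step 1: beta*E = 0.2465*1.602e-19/(1.381e-23*1199.9) = 2.383
Step 2: exp(-beta*E) = 0.09226
Step 3: <E> = 0.2465*0.09226/(1+0.09226) = 0.02082 eV

0.02082


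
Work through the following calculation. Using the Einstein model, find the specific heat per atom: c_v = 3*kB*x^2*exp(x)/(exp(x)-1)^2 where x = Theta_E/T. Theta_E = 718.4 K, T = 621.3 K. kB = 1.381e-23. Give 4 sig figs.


Step 1: x = Theta_E/T = 718.4/621.3 = 1.156
Step 2: x^2 = 1.337
Step 3: exp(x) = 3.178
Step 4: c_v = 3*1.381e-23*1.337*3.178/(3.178-1)^2 = 3.711e-23

3.711e-23


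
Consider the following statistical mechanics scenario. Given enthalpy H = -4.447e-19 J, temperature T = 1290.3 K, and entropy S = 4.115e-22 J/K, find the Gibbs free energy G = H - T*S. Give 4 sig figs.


Step 1: T*S = 1290.3 * 4.115e-22 = 5.31e-19 J
Step 2: G = H - T*S = -4.447e-19 - 5.31e-19
Step 3: G = -9.757e-19 J

-9.757e-19


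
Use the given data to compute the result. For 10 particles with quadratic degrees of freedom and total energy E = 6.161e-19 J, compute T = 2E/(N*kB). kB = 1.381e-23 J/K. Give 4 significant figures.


Step 1: Numerator = 2*E = 2*6.161e-19 = 1.232e-18 J
Step 2: Denominator = N*kB = 10*1.381e-23 = 1.381e-22
Step 3: T = 1.232e-18 / 1.381e-22 = 8923 K

8923


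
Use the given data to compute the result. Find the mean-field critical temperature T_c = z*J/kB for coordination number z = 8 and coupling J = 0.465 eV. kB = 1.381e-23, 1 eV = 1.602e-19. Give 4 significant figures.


Step 1: z*J = 8*0.465 = 3.72 eV
Step 2: Convert to Joules: 3.72*1.602e-19 = 5.959e-19 J
Step 3: T_c = 5.959e-19 / 1.381e-23 = 4.315e+04 K

4.315e+04


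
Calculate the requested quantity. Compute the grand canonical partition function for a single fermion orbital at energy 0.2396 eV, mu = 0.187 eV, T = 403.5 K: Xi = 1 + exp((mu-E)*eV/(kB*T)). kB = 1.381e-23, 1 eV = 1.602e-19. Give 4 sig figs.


Step 1: (mu - E) = 0.187 - 0.2396 = -0.0526 eV
Step 2: x = (mu-E)*eV/(kB*T) = -0.0526*1.602e-19/(1.381e-23*403.5) = -1.512
Step 3: exp(x) = 0.2204
Step 4: Xi = 1 + 0.2204 = 1.22

1.22


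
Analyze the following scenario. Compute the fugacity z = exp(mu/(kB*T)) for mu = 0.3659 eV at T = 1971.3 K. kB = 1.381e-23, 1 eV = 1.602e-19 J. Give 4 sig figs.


Step 1: Convert mu to Joules: 0.3659*1.602e-19 = 5.862e-20 J
Step 2: kB*T = 1.381e-23*1971.3 = 2.722e-20 J
Step 3: mu/(kB*T) = 2.153
Step 4: z = exp(2.153) = 8.612

8.612


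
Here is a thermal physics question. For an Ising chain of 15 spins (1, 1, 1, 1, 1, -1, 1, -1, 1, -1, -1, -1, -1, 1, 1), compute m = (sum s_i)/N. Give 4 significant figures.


Step 1: Count up spins (+1): 9, down spins (-1): 6
Step 2: Total magnetization M = 9 - 6 = 3
Step 3: m = M/N = 3/15 = 0.2

0.2


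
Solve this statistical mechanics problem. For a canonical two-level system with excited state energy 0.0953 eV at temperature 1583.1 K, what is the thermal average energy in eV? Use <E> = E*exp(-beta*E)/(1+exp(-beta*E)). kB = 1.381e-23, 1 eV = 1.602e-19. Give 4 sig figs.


Step 1: beta*E = 0.0953*1.602e-19/(1.381e-23*1583.1) = 0.6983
Step 2: exp(-beta*E) = 0.4974
Step 3: <E> = 0.0953*0.4974/(1+0.4974) = 0.03166 eV

0.03166


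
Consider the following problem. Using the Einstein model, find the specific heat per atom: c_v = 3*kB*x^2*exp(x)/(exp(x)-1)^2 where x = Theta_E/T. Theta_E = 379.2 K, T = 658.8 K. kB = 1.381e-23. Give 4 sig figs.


Step 1: x = Theta_E/T = 379.2/658.8 = 0.5756
Step 2: x^2 = 0.3313
Step 3: exp(x) = 1.778
Step 4: c_v = 3*1.381e-23*0.3313*1.778/(1.778-1)^2 = 4.03e-23

4.03e-23


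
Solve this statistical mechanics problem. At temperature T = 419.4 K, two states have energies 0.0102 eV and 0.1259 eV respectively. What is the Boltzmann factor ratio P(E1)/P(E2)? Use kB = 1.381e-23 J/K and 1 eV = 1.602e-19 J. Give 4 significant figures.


Step 1: Compute energy difference dE = E1 - E2 = 0.0102 - 0.1259 = -0.1157 eV
Step 2: Convert to Joules: dE_J = -0.1157 * 1.602e-19 = -1.854e-20 J
Step 3: Compute exponent = -dE_J / (kB * T) = -(-1.854e-20) / (1.381e-23 * 419.4) = 3.2
Step 4: P(E1)/P(E2) = exp(3.2) = 24.54

24.54


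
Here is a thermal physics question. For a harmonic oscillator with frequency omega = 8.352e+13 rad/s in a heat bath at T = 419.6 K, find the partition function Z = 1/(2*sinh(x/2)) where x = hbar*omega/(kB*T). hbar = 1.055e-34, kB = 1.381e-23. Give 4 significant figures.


Step 1: Compute x = hbar*omega/(kB*T) = 1.055e-34*8.352e+13/(1.381e-23*419.6) = 1.521
Step 2: x/2 = 0.7603
Step 3: sinh(x/2) = 0.8357
Step 4: Z = 1/(2*0.8357) = 0.5983

0.5983


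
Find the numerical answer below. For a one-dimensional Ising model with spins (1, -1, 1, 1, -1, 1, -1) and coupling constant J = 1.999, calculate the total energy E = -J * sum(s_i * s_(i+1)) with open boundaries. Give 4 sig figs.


Step 1: Nearest-neighbor products: -1, -1, 1, -1, -1, -1
Step 2: Sum of products = -4
Step 3: E = -1.999 * -4 = 7.996

7.996


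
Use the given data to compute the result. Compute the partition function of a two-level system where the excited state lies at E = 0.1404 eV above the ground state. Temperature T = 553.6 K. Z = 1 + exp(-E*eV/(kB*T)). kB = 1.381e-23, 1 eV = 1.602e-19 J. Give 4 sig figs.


Step 1: Compute beta*E = E*eV/(kB*T) = 0.1404*1.602e-19/(1.381e-23*553.6) = 2.942
Step 2: exp(-beta*E) = exp(-2.942) = 0.05276
Step 3: Z = 1 + 0.05276 = 1.053

1.053


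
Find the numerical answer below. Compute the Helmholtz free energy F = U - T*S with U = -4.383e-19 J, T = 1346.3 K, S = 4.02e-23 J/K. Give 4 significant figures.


Step 1: T*S = 1346.3 * 4.02e-23 = 5.412e-20 J
Step 2: F = U - T*S = -4.383e-19 - 5.412e-20
Step 3: F = -4.924e-19 J

-4.924e-19


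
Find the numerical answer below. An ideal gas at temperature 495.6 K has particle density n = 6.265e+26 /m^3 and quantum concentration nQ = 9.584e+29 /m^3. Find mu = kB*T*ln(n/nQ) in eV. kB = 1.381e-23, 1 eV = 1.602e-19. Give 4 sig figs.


Step 1: n/nQ = 6.265e+26/9.584e+29 = 0.0006537
Step 2: ln(n/nQ) = -7.333
Step 3: mu = kB*T*ln(n/nQ) = 6.844e-21*-7.333 = -5.019e-20 J
Step 4: Convert to eV: -5.019e-20/1.602e-19 = -0.3133 eV

-0.3133


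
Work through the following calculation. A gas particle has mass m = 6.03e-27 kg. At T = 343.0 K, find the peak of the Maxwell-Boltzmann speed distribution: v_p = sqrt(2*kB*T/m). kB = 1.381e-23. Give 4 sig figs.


Step 1: Numerator = 2*kB*T = 2*1.381e-23*343.0 = 9.474e-21
Step 2: Ratio = 9.474e-21 / 6.03e-27 = 1.571e+06
Step 3: v_p = sqrt(1.571e+06) = 1253 m/s

1253


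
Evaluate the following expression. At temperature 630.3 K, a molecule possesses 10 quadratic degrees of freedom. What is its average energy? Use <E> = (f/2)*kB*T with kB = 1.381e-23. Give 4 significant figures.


Step 1: f/2 = 10/2 = 5
Step 2: kB*T = 1.381e-23 * 630.3 = 8.704e-21
Step 3: <E> = 5 * 8.704e-21 = 4.352e-20 J

4.352e-20


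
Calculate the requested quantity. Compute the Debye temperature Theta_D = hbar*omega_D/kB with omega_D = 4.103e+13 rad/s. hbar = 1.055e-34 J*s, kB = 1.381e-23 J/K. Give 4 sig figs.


Step 1: hbar*omega_D = 1.055e-34 * 4.103e+13 = 4.329e-21 J
Step 2: Theta_D = 4.329e-21 / 1.381e-23
Step 3: Theta_D = 313.4 K

313.4


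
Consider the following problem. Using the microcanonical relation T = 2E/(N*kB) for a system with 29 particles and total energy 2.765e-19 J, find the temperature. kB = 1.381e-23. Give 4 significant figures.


Step 1: Numerator = 2*E = 2*2.765e-19 = 5.53e-19 J
Step 2: Denominator = N*kB = 29*1.381e-23 = 4.005e-22
Step 3: T = 5.53e-19 / 4.005e-22 = 1381 K

1381


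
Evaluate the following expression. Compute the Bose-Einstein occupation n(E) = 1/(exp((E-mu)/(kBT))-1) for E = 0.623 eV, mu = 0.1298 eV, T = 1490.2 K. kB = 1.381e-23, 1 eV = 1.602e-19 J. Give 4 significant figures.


Step 1: (E - mu) = 0.4932 eV
Step 2: x = (E-mu)*eV/(kB*T) = 0.4932*1.602e-19/(1.381e-23*1490.2) = 3.839
Step 3: exp(x) = 46.49
Step 4: n = 1/(exp(x)-1) = 0.02198

0.02198


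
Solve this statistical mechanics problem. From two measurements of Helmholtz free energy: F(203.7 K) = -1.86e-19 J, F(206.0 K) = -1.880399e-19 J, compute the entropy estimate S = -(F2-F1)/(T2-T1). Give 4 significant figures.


Step 1: dF = F2 - F1 = -1.880399e-19 - (-1.86e-19) = -2.0399e-21 J
Step 2: dT = T2 - T1 = 206.0 - 203.7 = 2.3 K
Step 3: S = -dF/dT = -(-2.0399e-21)/2.3 = 8.869e-22 J/K

8.869e-22


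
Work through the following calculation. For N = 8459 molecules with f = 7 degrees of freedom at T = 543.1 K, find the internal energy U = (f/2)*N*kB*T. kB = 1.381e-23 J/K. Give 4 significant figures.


Step 1: f/2 = 7/2 = 3.5
Step 2: N*kB*T = 8459*1.381e-23*543.1 = 6.344e-17
Step 3: U = 3.5 * 6.344e-17 = 2.221e-16 J

2.221e-16


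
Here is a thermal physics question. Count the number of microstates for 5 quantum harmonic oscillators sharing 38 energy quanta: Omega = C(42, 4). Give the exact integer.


Step 1: Use binomial coefficient C(42, 4)
Step 2: Numerator = 42! / 38!
Step 3: Denominator = 4!
Step 4: Omega = 111930

111930


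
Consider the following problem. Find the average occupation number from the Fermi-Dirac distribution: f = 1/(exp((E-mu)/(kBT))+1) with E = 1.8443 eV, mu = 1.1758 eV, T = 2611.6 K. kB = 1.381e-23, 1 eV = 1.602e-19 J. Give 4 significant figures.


Step 1: (E - mu) = 1.8443 - 1.1758 = 0.6685 eV
Step 2: Convert: (E-mu)*eV = 1.071e-19 J
Step 3: x = (E-mu)*eV/(kB*T) = 2.969
Step 4: f = 1/(exp(2.969)+1) = 0.04883

0.04883


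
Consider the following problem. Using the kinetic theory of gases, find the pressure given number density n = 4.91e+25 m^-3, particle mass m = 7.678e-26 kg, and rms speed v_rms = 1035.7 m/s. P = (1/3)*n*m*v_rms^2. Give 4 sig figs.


Step 1: v_rms^2 = 1035.7^2 = 1.073e+06
Step 2: n*m = 4.91e+25*7.678e-26 = 3.77
Step 3: P = (1/3)*3.77*1.073e+06 = 1.348e+06 Pa

1.348e+06


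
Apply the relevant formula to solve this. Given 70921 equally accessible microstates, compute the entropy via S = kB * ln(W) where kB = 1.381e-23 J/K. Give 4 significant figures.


Step 1: ln(W) = ln(70921) = 11.17
Step 2: S = kB * ln(W) = 1.381e-23 * 11.17
Step 3: S = 1.542e-22 J/K

1.542e-22


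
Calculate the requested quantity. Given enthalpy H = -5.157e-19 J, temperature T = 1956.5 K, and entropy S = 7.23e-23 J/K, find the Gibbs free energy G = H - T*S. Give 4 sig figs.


Step 1: T*S = 1956.5 * 7.23e-23 = 1.415e-19 J
Step 2: G = H - T*S = -5.157e-19 - 1.415e-19
Step 3: G = -6.572e-19 J

-6.572e-19


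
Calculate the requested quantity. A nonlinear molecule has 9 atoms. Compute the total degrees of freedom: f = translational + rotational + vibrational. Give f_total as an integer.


Step 1: Translational DOF = 3
Step 2: Rotational DOF (nonlinear) = 3
Step 3: Vibrational DOF = 3*9 - 6 = 21
Step 4: Total = 3 + 3 + 21 = 27

27


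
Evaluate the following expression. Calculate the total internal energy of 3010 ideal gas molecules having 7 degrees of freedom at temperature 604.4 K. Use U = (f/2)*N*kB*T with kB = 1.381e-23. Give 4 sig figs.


Step 1: f/2 = 7/2 = 3.5
Step 2: N*kB*T = 3010*1.381e-23*604.4 = 2.512e-17
Step 3: U = 3.5 * 2.512e-17 = 8.793e-17 J

8.793e-17


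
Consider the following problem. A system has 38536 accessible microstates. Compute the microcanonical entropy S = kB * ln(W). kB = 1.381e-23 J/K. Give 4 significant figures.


Step 1: ln(W) = ln(38536) = 10.56
Step 2: S = kB * ln(W) = 1.381e-23 * 10.56
Step 3: S = 1.458e-22 J/K

1.458e-22


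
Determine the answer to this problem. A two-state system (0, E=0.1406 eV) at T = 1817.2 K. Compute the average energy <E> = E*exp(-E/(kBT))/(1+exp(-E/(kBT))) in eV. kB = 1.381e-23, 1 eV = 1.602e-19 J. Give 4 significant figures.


Step 1: beta*E = 0.1406*1.602e-19/(1.381e-23*1817.2) = 0.8975
Step 2: exp(-beta*E) = 0.4076
Step 3: <E> = 0.1406*0.4076/(1+0.4076) = 0.04071 eV

0.04071


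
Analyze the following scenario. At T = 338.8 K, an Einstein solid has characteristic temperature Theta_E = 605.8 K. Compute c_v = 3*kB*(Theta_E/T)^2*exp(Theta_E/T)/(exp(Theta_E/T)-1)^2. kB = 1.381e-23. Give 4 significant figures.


Step 1: x = Theta_E/T = 605.8/338.8 = 1.788
Step 2: x^2 = 3.197
Step 3: exp(x) = 5.978
Step 4: c_v = 3*1.381e-23*3.197*5.978/(5.978-1)^2 = 3.196e-23

3.196e-23


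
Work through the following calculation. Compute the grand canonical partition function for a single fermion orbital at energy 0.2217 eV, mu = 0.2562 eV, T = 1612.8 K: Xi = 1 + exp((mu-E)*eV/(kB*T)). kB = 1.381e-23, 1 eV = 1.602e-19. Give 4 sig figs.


Step 1: (mu - E) = 0.2562 - 0.2217 = 0.0345 eV
Step 2: x = (mu-E)*eV/(kB*T) = 0.0345*1.602e-19/(1.381e-23*1612.8) = 0.2481
Step 3: exp(x) = 1.282
Step 4: Xi = 1 + 1.282 = 2.282

2.282


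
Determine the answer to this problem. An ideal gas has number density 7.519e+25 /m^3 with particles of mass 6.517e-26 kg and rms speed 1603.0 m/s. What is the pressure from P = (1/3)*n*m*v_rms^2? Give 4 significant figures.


Step 1: v_rms^2 = 1603.0^2 = 2.57e+06
Step 2: n*m = 7.519e+25*6.517e-26 = 4.9
Step 3: P = (1/3)*4.9*2.57e+06 = 4.197e+06 Pa

4.197e+06


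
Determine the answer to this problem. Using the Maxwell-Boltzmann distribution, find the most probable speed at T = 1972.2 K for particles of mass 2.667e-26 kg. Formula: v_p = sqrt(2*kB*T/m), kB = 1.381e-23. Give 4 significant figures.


Step 1: Numerator = 2*kB*T = 2*1.381e-23*1972.2 = 5.447e-20
Step 2: Ratio = 5.447e-20 / 2.667e-26 = 2.042e+06
Step 3: v_p = sqrt(2.042e+06) = 1429 m/s

1429


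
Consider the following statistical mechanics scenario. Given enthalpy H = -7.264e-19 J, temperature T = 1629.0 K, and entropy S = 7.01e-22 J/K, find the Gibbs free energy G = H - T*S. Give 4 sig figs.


Step 1: T*S = 1629.0 * 7.01e-22 = 1.142e-18 J
Step 2: G = H - T*S = -7.264e-19 - 1.142e-18
Step 3: G = -1.868e-18 J

-1.868e-18


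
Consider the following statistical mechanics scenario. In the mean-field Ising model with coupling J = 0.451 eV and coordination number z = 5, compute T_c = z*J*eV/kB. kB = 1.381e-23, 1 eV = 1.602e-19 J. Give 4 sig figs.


Step 1: z*J = 5*0.451 = 2.255 eV
Step 2: Convert to Joules: 2.255*1.602e-19 = 3.613e-19 J
Step 3: T_c = 3.613e-19 / 1.381e-23 = 2.616e+04 K

2.616e+04


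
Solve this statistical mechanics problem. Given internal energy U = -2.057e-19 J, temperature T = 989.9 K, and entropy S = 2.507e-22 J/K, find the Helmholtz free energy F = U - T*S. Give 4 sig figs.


Step 1: T*S = 989.9 * 2.507e-22 = 2.482e-19 J
Step 2: F = U - T*S = -2.057e-19 - 2.482e-19
Step 3: F = -4.539e-19 J

-4.539e-19


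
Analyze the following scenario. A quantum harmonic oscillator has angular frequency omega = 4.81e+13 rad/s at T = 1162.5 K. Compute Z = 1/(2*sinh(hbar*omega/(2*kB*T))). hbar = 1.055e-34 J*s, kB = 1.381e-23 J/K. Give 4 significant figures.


Step 1: Compute x = hbar*omega/(kB*T) = 1.055e-34*4.81e+13/(1.381e-23*1162.5) = 0.3161
Step 2: x/2 = 0.158
Step 3: sinh(x/2) = 0.1587
Step 4: Z = 1/(2*0.1587) = 3.151

3.151


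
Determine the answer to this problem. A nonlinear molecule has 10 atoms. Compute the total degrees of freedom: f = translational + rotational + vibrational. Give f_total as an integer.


Step 1: Translational DOF = 3
Step 2: Rotational DOF (nonlinear) = 3
Step 3: Vibrational DOF = 3*10 - 6 = 24
Step 4: Total = 3 + 3 + 24 = 30

30


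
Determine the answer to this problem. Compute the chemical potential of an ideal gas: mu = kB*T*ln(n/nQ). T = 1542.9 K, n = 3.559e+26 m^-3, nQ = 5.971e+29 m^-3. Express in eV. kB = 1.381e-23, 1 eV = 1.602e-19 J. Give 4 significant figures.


Step 1: n/nQ = 3.559e+26/5.971e+29 = 0.000596
Step 2: ln(n/nQ) = -7.425
Step 3: mu = kB*T*ln(n/nQ) = 2.131e-20*-7.425 = -1.582e-19 J
Step 4: Convert to eV: -1.582e-19/1.602e-19 = -0.9876 eV

-0.9876


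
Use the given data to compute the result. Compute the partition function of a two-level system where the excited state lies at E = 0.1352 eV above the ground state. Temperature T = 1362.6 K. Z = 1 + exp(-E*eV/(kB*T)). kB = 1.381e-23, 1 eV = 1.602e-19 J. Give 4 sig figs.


Step 1: Compute beta*E = E*eV/(kB*T) = 0.1352*1.602e-19/(1.381e-23*1362.6) = 1.151
Step 2: exp(-beta*E) = exp(-1.151) = 0.3163
Step 3: Z = 1 + 0.3163 = 1.316

1.316


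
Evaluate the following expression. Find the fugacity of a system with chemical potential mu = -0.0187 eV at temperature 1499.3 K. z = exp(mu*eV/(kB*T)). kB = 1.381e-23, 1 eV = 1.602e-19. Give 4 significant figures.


Step 1: Convert mu to Joules: -0.0187*1.602e-19 = -2.996e-21 J
Step 2: kB*T = 1.381e-23*1499.3 = 2.071e-20 J
Step 3: mu/(kB*T) = -0.1447
Step 4: z = exp(-0.1447) = 0.8653

0.8653


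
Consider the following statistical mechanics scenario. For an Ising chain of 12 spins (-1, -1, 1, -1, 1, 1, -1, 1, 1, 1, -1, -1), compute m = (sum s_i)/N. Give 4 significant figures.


Step 1: Count up spins (+1): 6, down spins (-1): 6
Step 2: Total magnetization M = 6 - 6 = 0
Step 3: m = M/N = 0/12 = 0

0


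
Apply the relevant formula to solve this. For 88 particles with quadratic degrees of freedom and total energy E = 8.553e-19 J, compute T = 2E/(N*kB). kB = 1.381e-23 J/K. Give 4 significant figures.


Step 1: Numerator = 2*E = 2*8.553e-19 = 1.711e-18 J
Step 2: Denominator = N*kB = 88*1.381e-23 = 1.215e-21
Step 3: T = 1.711e-18 / 1.215e-21 = 1408 K

1408


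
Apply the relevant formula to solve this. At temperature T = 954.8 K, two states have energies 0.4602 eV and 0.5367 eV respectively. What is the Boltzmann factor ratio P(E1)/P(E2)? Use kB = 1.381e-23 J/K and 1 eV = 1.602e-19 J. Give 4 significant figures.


Step 1: Compute energy difference dE = E1 - E2 = 0.4602 - 0.5367 = -0.0765 eV
Step 2: Convert to Joules: dE_J = -0.0765 * 1.602e-19 = -1.226e-20 J
Step 3: Compute exponent = -dE_J / (kB * T) = -(-1.226e-20) / (1.381e-23 * 954.8) = 0.9294
Step 4: P(E1)/P(E2) = exp(0.9294) = 2.533

2.533


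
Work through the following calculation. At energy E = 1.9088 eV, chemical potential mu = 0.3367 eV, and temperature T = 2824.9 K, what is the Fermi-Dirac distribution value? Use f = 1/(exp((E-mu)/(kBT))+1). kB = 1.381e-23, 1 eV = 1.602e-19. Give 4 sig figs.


Step 1: (E - mu) = 1.9088 - 0.3367 = 1.572 eV
Step 2: Convert: (E-mu)*eV = 2.519e-19 J
Step 3: x = (E-mu)*eV/(kB*T) = 6.456
Step 4: f = 1/(exp(6.456)+1) = 0.001569

0.001569


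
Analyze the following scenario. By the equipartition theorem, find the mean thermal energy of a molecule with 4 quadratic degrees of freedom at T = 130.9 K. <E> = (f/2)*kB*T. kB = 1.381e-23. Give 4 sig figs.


Step 1: f/2 = 4/2 = 2
Step 2: kB*T = 1.381e-23 * 130.9 = 1.808e-21
Step 3: <E> = 2 * 1.808e-21 = 3.615e-21 J

3.615e-21


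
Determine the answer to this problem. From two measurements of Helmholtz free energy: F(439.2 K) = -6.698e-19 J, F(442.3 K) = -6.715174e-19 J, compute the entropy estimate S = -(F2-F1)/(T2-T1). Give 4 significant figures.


Step 1: dF = F2 - F1 = -6.715174e-19 - (-6.698e-19) = -1.7174e-21 J
Step 2: dT = T2 - T1 = 442.3 - 439.2 = 3.1 K
Step 3: S = -dF/dT = -(-1.7174e-21)/3.1 = 5.54e-22 J/K

5.54e-22


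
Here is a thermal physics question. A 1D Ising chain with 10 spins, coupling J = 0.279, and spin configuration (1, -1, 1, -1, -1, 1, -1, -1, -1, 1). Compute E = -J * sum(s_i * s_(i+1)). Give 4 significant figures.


Step 1: Nearest-neighbor products: -1, -1, -1, 1, -1, -1, 1, 1, -1
Step 2: Sum of products = -3
Step 3: E = -0.279 * -3 = 0.837

0.837


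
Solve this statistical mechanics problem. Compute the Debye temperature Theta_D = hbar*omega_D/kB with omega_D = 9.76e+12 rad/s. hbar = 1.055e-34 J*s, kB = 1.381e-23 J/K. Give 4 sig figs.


Step 1: hbar*omega_D = 1.055e-34 * 9.76e+12 = 1.03e-21 J
Step 2: Theta_D = 1.03e-21 / 1.381e-23
Step 3: Theta_D = 74.56 K

74.56


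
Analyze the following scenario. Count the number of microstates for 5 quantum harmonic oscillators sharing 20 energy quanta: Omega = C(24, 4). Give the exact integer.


Step 1: Use binomial coefficient C(24, 4)
Step 2: Numerator = 24! / 20!
Step 3: Denominator = 4!
Step 4: Omega = 10626

10626


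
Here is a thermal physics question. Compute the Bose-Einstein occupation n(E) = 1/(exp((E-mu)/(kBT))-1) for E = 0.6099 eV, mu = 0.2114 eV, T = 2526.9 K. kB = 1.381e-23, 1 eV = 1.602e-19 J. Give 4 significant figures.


Step 1: (E - mu) = 0.3985 eV
Step 2: x = (E-mu)*eV/(kB*T) = 0.3985*1.602e-19/(1.381e-23*2526.9) = 1.829
Step 3: exp(x) = 6.23
Step 4: n = 1/(exp(x)-1) = 0.1912

0.1912


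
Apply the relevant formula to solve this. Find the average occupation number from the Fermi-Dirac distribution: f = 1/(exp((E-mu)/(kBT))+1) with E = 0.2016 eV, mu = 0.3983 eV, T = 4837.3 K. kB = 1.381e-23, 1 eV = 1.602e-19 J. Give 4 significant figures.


Step 1: (E - mu) = 0.2016 - 0.3983 = -0.1967 eV
Step 2: Convert: (E-mu)*eV = -3.151e-20 J
Step 3: x = (E-mu)*eV/(kB*T) = -0.4717
Step 4: f = 1/(exp(-0.4717)+1) = 0.6158

0.6158


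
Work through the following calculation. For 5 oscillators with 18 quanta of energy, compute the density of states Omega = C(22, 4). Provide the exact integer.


Step 1: Use binomial coefficient C(22, 4)
Step 2: Numerator = 22! / 18!
Step 3: Denominator = 4!
Step 4: Omega = 7315

7315


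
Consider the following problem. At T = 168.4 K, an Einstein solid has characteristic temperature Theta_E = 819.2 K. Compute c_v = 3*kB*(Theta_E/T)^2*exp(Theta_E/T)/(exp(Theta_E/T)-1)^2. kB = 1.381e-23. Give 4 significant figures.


Step 1: x = Theta_E/T = 819.2/168.4 = 4.865
Step 2: x^2 = 23.66
Step 3: exp(x) = 129.6
Step 4: c_v = 3*1.381e-23*23.66*129.6/(129.6-1)^2 = 7.682e-24

7.682e-24


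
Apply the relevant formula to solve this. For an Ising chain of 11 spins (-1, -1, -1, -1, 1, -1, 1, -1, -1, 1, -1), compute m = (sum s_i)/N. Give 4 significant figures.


Step 1: Count up spins (+1): 3, down spins (-1): 8
Step 2: Total magnetization M = 3 - 8 = -5
Step 3: m = M/N = -5/11 = -0.4545

-0.4545


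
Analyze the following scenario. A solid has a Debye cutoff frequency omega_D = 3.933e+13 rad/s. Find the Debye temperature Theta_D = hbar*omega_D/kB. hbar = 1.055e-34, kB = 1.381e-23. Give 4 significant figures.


Step 1: hbar*omega_D = 1.055e-34 * 3.933e+13 = 4.149e-21 J
Step 2: Theta_D = 4.149e-21 / 1.381e-23
Step 3: Theta_D = 300.5 K

300.5


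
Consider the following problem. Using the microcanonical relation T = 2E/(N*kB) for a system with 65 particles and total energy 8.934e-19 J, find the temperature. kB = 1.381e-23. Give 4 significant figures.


Step 1: Numerator = 2*E = 2*8.934e-19 = 1.787e-18 J
Step 2: Denominator = N*kB = 65*1.381e-23 = 8.977e-22
Step 3: T = 1.787e-18 / 8.977e-22 = 1991 K

1991


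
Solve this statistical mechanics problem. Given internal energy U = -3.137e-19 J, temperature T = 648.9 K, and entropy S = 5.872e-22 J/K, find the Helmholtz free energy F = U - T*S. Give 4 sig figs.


Step 1: T*S = 648.9 * 5.872e-22 = 3.81e-19 J
Step 2: F = U - T*S = -3.137e-19 - 3.81e-19
Step 3: F = -6.947e-19 J

-6.947e-19


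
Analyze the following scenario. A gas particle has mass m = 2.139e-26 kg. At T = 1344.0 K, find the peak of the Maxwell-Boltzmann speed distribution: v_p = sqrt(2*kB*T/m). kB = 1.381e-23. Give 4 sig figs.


Step 1: Numerator = 2*kB*T = 2*1.381e-23*1344.0 = 3.712e-20
Step 2: Ratio = 3.712e-20 / 2.139e-26 = 1.735e+06
Step 3: v_p = sqrt(1.735e+06) = 1317 m/s

1317


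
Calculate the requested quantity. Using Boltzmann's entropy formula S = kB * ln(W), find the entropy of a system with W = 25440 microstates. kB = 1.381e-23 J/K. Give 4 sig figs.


Step 1: ln(W) = ln(25440) = 10.14
Step 2: S = kB * ln(W) = 1.381e-23 * 10.14
Step 3: S = 1.401e-22 J/K

1.401e-22


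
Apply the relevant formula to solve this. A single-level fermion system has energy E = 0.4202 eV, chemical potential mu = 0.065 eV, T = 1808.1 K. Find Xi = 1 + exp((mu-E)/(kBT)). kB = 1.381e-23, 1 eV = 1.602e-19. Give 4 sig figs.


Step 1: (mu - E) = 0.065 - 0.4202 = -0.3552 eV
Step 2: x = (mu-E)*eV/(kB*T) = -0.3552*1.602e-19/(1.381e-23*1808.1) = -2.279
Step 3: exp(x) = 0.1024
Step 4: Xi = 1 + 0.1024 = 1.102

1.102


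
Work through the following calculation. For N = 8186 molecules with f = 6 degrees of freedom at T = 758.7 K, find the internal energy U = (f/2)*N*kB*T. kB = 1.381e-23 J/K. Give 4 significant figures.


Step 1: f/2 = 6/2 = 3.0
Step 2: N*kB*T = 8186*1.381e-23*758.7 = 8.577e-17
Step 3: U = 3.0 * 8.577e-17 = 2.573e-16 J

2.573e-16


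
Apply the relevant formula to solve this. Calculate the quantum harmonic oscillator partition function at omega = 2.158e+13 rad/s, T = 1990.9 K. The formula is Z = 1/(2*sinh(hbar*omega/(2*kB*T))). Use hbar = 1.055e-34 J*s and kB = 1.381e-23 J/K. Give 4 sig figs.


Step 1: Compute x = hbar*omega/(kB*T) = 1.055e-34*2.158e+13/(1.381e-23*1990.9) = 0.08281
Step 2: x/2 = 0.0414
Step 3: sinh(x/2) = 0.04141
Step 4: Z = 1/(2*0.04141) = 12.07

12.07


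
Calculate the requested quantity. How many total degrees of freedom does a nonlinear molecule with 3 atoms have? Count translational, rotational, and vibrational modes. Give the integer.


Step 1: Translational DOF = 3
Step 2: Rotational DOF (nonlinear) = 3
Step 3: Vibrational DOF = 3*3 - 6 = 3
Step 4: Total = 3 + 3 + 3 = 9

9


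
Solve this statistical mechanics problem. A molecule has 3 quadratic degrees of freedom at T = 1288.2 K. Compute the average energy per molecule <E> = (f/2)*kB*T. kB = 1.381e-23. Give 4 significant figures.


Step 1: f/2 = 3/2 = 1.5
Step 2: kB*T = 1.381e-23 * 1288.2 = 1.779e-20
Step 3: <E> = 1.5 * 1.779e-20 = 2.669e-20 J

2.669e-20


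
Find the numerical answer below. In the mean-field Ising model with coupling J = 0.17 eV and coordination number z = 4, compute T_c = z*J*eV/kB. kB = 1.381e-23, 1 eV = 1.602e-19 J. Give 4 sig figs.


Step 1: z*J = 4*0.17 = 0.68 eV
Step 2: Convert to Joules: 0.68*1.602e-19 = 1.089e-19 J
Step 3: T_c = 1.089e-19 / 1.381e-23 = 7888 K

7888


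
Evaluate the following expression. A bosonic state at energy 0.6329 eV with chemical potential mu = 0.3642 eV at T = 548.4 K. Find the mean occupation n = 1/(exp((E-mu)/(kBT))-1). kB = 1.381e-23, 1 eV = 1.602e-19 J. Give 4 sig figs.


Step 1: (E - mu) = 0.2687 eV
Step 2: x = (E-mu)*eV/(kB*T) = 0.2687*1.602e-19/(1.381e-23*548.4) = 5.684
Step 3: exp(x) = 294.1
Step 4: n = 1/(exp(x)-1) = 0.003412

0.003412


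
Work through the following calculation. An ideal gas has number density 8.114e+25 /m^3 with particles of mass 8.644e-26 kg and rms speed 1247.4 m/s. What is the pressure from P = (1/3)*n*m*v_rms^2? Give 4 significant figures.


Step 1: v_rms^2 = 1247.4^2 = 1.556e+06
Step 2: n*m = 8.114e+25*8.644e-26 = 7.014
Step 3: P = (1/3)*7.014*1.556e+06 = 3.638e+06 Pa

3.638e+06


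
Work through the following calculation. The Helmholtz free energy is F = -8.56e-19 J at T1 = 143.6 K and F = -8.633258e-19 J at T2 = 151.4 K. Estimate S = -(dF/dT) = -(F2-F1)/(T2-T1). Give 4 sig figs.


Step 1: dF = F2 - F1 = -8.633258e-19 - (-8.56e-19) = -7.3258e-21 J
Step 2: dT = T2 - T1 = 151.4 - 143.6 = 7.8 K
Step 3: S = -dF/dT = -(-7.3258e-21)/7.8 = 9.392e-22 J/K

9.392e-22


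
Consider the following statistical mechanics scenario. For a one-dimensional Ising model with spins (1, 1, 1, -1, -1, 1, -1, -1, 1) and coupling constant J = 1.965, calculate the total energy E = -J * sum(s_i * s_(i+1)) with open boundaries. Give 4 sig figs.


Step 1: Nearest-neighbor products: 1, 1, -1, 1, -1, -1, 1, -1
Step 2: Sum of products = 0
Step 3: E = -1.965 * 0 = 0

0


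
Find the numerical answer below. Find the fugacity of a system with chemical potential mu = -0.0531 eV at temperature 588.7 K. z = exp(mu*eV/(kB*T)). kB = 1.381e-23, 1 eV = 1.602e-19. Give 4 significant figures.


Step 1: Convert mu to Joules: -0.0531*1.602e-19 = -8.507e-21 J
Step 2: kB*T = 1.381e-23*588.7 = 8.13e-21 J
Step 3: mu/(kB*T) = -1.046
Step 4: z = exp(-1.046) = 0.3512

0.3512


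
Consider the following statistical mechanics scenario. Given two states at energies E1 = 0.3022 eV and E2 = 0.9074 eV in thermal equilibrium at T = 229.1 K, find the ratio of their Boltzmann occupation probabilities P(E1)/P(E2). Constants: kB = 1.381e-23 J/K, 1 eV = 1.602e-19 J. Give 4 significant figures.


Step 1: Compute energy difference dE = E1 - E2 = 0.3022 - 0.9074 = -0.6052 eV
Step 2: Convert to Joules: dE_J = -0.6052 * 1.602e-19 = -9.695e-20 J
Step 3: Compute exponent = -dE_J / (kB * T) = -(-9.695e-20) / (1.381e-23 * 229.1) = 30.64
Step 4: P(E1)/P(E2) = exp(30.64) = 2.034e+13

2.034e+13


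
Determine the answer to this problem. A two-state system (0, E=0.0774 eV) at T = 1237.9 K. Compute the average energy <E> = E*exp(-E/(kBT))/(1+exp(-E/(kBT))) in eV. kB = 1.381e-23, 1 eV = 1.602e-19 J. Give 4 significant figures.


Step 1: beta*E = 0.0774*1.602e-19/(1.381e-23*1237.9) = 0.7253
Step 2: exp(-beta*E) = 0.4842
Step 3: <E> = 0.0774*0.4842/(1+0.4842) = 0.02525 eV

0.02525
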